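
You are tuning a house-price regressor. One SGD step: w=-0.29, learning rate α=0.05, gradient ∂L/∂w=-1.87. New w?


w_new = w - α·∇
= -0.29 - 0.05·-1.87
= -0.29 + 0.0935
= -0.1965

-0.1965


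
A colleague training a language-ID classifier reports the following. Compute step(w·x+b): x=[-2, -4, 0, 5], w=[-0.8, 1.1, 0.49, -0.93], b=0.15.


z = (-2)·(-0.8) + (-4)·(1.1) + (0)·(0.49) + (5)·(-0.93) + 0.15
  = -7.3
step(z) = 0 (z<0)

0


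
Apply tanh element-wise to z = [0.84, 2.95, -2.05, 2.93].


tanh(0.84) = 0.6858
tanh(2.95) = 0.9945
tanh(-2.05) = -0.9674
tanh(2.93) = 0.9943
result = [0.6858, 0.9945, -0.9674, 0.9943]

[0.6858, 0.9945, -0.9674, 0.9943]


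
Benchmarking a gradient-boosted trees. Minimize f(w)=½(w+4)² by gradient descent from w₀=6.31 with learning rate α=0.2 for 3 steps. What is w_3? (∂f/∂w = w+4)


step 1: grad = 6.31+4 = 10.31; w = 6.31 - 0.2·(10.31) = 4.248
step 2: grad = 4.248+4 = 8.248; w = 4.248 - 0.2·(8.248) = 2.5984
step 3: grad = 2.5984+4 = 6.5984; w = 2.5984 - 0.2·(6.5984) = 1.27872

1.27872


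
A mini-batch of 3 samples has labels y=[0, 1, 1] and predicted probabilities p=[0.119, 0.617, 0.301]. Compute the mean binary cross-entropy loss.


L[0] = -ln(1-0.119) = -ln(0.881) = 0.1267
L[1] = -ln(0.617) = 0.4829
L[2] = -ln(0.301) = 1.2006
mean = (0.1267 + 0.4829 + 1.2006)/3 = 0.6034

0.6034


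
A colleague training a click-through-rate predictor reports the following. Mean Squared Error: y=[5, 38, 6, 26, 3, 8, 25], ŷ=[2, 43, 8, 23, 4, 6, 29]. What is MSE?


Squared errors: (5-2)²=9, (38-43)²=25, (6-8)²=4, (26-23)²=9, (3-4)²=1, (8-6)²=4, (25-29)²=16
Sum = 68
MSE = 68/7 = 68/7

68/7


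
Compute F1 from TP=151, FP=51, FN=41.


Precision = 151/202 = 0.7475
Recall = 151/192 = 0.7865
F1 = 2·P·R/(P+R) = 2·TP/(2·TP+FP+FN) = 302/(302+51+41) = 302/394 = 0.7665

0.7665


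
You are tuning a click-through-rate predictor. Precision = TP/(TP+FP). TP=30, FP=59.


Precision = TP/(TP+FP)
= 30/(30+59)
= 30/89 = 33.71%

33.71%


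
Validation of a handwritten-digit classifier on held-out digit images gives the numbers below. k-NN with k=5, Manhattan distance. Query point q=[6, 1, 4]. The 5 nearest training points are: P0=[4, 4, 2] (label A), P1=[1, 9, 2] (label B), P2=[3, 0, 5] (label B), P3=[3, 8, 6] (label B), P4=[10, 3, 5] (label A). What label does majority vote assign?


d(q,P0) = 7  (label A)
d(q,P1) = 15  (label B)
d(q,P2) = 5  (label B)
d(q,P3) = 12  (label B)
d(q,P4) = 7  (label A)
Votes: A=2, B=3
Majority → B

B


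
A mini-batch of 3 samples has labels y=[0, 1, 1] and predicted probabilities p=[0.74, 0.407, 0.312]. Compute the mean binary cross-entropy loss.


L[0] = -ln(1-0.74) = -ln(0.26) = 1.3471
L[1] = -ln(0.407) = 0.8989
L[2] = -ln(0.312) = 1.1648
mean = (1.3471 + 0.8989 + 1.1648)/3 = 1.1369

1.1369


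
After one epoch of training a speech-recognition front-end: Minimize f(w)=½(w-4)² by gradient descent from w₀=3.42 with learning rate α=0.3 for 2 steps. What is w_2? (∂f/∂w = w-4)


step 1: grad = 3.42-4 = -0.58; w = 3.42 - 0.3·(-0.58) = 3.594
step 2: grad = 3.594-4 = -0.406; w = 3.594 - 0.3·(-0.406) = 3.7158

3.7158


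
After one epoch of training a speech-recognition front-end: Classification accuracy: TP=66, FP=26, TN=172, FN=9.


Accuracy = (TP+TN)/(TP+TN+FP+FN)
= (66+172)/(273)
= 238/273 = 87.18%

87.18%


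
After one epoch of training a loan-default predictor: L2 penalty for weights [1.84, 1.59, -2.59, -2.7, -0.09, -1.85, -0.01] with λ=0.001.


‖w‖₂² = (1.84)² + (1.59)² + (-2.59)² + (-2.7)² + (-0.09)² + (-1.85)² + (-0.01)²
     = 3.3856 + 2.5281 + 6.7081 + 7.29 + 0.0081 + 3.4225 + 0.0001
     = 23.3425
λ·‖w‖₂² = 0.001·23.3425 = 0.023343

0.023343


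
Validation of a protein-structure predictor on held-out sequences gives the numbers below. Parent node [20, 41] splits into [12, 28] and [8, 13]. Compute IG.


Parent = [20, 41], H_parent = 0.9127
H_left = 0.8813 (n=40), H_right = 0.9587 (n=21)
H_children = (40/61)·0.8813 + (21/61)·0.9587 = 0.9079
IG = 0.9127 - 0.9079 = 0.0048

0.0048


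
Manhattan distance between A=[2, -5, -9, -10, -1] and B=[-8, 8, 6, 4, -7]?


d = |2+ 8| + |-5-8| + |-9-6| + |-10-4| + |-1+ 7|
  = 10 + 13 + 15 + 14 + 6
  = 58

58


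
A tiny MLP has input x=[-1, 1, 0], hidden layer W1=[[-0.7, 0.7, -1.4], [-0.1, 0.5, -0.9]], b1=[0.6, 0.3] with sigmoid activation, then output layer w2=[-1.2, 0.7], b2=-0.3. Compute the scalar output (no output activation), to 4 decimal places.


z1[0] = (-0.7)·(-1) + (0.7)·(1) + (-1.4)·(0) + 0.6 = 2.0
z1[1] = (-0.1)·(-1) + (0.5)·(1) + (-0.9)·(0) + 0.3 = 0.9
h = sigmoid(z1) = [0.8808, 0.7109]
output = (-1.2)·(0.8808) + (0.7)·(0.7109) - 0.3 = -0.8593

-0.8593


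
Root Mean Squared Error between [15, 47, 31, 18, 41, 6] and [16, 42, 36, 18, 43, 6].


MSE = 55/6 = 9.1667
RMSE = √(55/6) = 3.0277

3.0277


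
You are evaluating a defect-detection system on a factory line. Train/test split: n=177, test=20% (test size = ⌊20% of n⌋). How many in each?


Test = ⌊177·20/100⌋ = 35
Train = 177 - 35 = 142

Train: 142, Test: 35


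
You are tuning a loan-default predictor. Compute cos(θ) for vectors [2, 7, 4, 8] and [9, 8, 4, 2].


A·B = 2·9 + 7·8 + 4·4 + 8·2 = 106
‖A‖ = √133 = 11.5326, ‖B‖ = √165 = 12.8452
cos = 106/(√133·√165) = 106/√21945 = 0.7155

0.7155


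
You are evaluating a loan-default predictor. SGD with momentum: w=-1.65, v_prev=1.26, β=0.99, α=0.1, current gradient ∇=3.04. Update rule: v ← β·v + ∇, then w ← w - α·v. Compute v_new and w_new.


v_new = 0.99·1.26 + 3.04 = 1.2474 + 3.04 = 4.2874
w_new = -1.65 - 0.1·4.2874 = -1.65 - 0.42874 = -2.07874

v_new=4.2874, w_new=-2.07874


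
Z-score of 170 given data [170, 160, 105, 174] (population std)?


μ = 152.25, σ = 27.7523
z = (170 - 152.25)/27.7523 = 0.6396

0.6396


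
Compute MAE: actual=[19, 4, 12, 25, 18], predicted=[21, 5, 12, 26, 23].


Absolute errors: |19-21|=2, |4-5|=1, |12-12|=0, |25-26|=1, |18-23|=5
Sum = 9
MAE = 9/5 = 9/5

9/5


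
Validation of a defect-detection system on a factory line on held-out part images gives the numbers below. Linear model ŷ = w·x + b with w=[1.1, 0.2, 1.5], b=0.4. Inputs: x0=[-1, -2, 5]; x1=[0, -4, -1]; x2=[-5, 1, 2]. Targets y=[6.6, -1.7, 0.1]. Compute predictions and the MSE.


ŷ0 = (1.1)·(-1) + (0.2)·(-2) + (1.5)·(5) + 0.4 = 6.4
ŷ1 = (1.1)·(0) + (0.2)·(-4) + (1.5)·(-1) + 0.4 = -1.9
ŷ2 = (1.1)·(-5) + (0.2)·(1) + (1.5)·(2) + 0.4 = -1.9
errors² = [0.04, 0.04, 4.0]
MSE = 4.0800/3 = 1.36

1.36


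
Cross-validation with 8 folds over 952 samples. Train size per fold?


Fold size = 952/8 = 119
Training per fold = 952 - 119 = 833

833


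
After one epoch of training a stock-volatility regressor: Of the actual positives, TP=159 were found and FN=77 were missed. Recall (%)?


Recall = TP/(TP+FN)
= 159/(159+77)
= 159/236 = 67.37%

67.37%


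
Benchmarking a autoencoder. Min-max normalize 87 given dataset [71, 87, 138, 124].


min=71, max=138
(87-71)/(138-71) = 16/67 = 0.2388

0.2388


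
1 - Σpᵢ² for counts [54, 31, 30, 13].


Probabilities: [54/128, 31/128, 30/128, 13/128] ≈ [0.4219, 0.2422, 0.2344, 0.1016]
Σpᵢ² = (2916 + 961 + 900 + 169)/128² = 4946/16384
Gini = 1 - Σpᵢ² = 1 - 4946/16384 = 0.6981

0.6981


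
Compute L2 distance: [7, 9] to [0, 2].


d = √((7-0)² + (9-2)²)
  = √(49 + 49)
  = √98 = 9.8995

9.8995


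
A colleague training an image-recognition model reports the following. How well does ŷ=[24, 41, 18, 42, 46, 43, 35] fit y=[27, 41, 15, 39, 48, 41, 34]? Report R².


ȳ = 35
SS_res = Σ(y-ŷ)² = 36
SS_tot = Σ(y-ȳ)² = 722
R² = 1 - SS_res/SS_tot = 1 - 0.0499 = 0.9501

0.9501


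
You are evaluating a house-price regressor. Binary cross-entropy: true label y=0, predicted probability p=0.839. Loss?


BCE = -[y·ln(p) + (1-y)·ln(1-p)]
= -0 - 1·ln(1-0.839)
= -ln(0.161) = 1.8264

1.8264


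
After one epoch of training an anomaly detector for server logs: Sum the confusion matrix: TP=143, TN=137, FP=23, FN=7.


Total = TP + TN + FP + FN
= 143 + 137 + 23 + 7
= 310
(Predicted positive: 166, predicted negative: 144)

310


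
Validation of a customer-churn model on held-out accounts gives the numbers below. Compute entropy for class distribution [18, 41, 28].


Probabilities: [18/87, 41/87, 28/87] ≈ [0.2069, 0.4713, 0.3218]
H = -((18/87)·log₂(18/87) + (41/87)·log₂(41/87) + (28/87)·log₂(28/87))
  = 1.5082 bits

1.5082 bits


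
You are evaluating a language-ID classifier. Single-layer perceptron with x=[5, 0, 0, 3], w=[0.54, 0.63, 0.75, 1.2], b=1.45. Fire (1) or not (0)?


z = (5)·(0.54) + (0)·(0.63) + (0)·(0.75) + (3)·(1.2) + 1.45
  = 7.75
step(z) = 1 (z≥0)

1


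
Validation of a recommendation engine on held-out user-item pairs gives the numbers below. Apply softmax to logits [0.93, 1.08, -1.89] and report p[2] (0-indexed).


Exponentials: e^0.93=2.5345, e^1.08=2.9447, e^-1.89=0.1511
Sum = 5.6303
Softmax = [0.4502, 0.523, 0.0268]
p[2] = 0.1511/5.6303 = 0.0268

0.0268


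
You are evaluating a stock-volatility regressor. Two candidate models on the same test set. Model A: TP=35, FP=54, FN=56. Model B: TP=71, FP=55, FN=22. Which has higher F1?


Model A: P=35/89=0.3933, R=35/91=0.3846, F1=2PR/(P+R)=2TP/(2TP+FP+FN)=70/180=0.3889
Model B: P=71/126=0.5635, R=71/93=0.7634, F1=2PR/(P+R)=2TP/(2TP+FP+FN)=142/219=0.6484
0.3889 < 0.6484 → Model B

Model B


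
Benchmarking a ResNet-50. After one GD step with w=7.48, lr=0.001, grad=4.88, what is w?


w_new = w - α·∇
= 7.48 - 0.001·4.88
= 7.48 - 0.00488
= 7.47512

7.47512


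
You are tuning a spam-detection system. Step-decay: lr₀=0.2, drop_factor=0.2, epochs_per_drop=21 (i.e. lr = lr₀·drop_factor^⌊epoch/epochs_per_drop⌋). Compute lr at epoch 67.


n_drops = ⌊67/21⌋ = 3
lr = 0.2·0.2^3 = 0.2·0.008 = 0.0016

0.0016


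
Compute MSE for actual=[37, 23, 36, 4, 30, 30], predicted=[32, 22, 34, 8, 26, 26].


Squared errors: (37-32)²=25, (23-22)²=1, (36-34)²=4, (4-8)²=16, (30-26)²=16, (30-26)²=16
Sum = 78
MSE = 78/6 = 13

13


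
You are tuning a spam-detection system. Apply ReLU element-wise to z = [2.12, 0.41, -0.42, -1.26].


ReLU(2.12) = max(0, 2.12) = 2.12
ReLU(0.41) = max(0, 0.41) = 0.41
ReLU(-0.42) = max(0, -0.42) = 0.0
ReLU(-1.26) = max(0, -1.26) = 0.0
result = [2.12, 0.41, 0.0, 0.0]

[2.12, 0.41, 0.0, 0.0]


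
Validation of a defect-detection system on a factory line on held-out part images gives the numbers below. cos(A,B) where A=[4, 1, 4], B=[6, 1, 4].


A·B = 4·6 + 1·1 + 4·4 = 41
‖A‖ = √33 = 5.7446, ‖B‖ = √53 = 7.2801
cos = 41/(√33·√53) = 41/√1749 = 0.9804

0.9804


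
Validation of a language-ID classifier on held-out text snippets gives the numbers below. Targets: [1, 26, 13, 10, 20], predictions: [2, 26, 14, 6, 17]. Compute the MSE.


Squared errors: (1-2)²=1, (26-26)²=0, (13-14)²=1, (10-6)²=16, (20-17)²=9
Sum = 27
MSE = 27/5 = 27/5

27/5


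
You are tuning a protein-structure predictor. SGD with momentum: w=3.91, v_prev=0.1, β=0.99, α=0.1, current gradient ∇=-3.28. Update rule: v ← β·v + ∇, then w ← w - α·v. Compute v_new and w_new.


v_new = 0.99·0.1 - 3.28 = 0.099 - 3.28 = -3.181
w_new = 3.91 - 0.1·-3.181 = 3.91 + 0.3181 = 4.2281

v_new=-3.181, w_new=4.2281


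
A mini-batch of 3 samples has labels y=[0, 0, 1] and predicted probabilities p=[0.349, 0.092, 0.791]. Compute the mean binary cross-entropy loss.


L[0] = -ln(1-0.349) = -ln(0.651) = 0.4292
L[1] = -ln(1-0.092) = -ln(0.908) = 0.0965
L[2] = -ln(0.791) = 0.2345
mean = (0.4292 + 0.0965 + 0.2345)/3 = 0.2534

0.2534


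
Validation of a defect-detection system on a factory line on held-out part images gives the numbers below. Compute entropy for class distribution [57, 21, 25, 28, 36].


Probabilities: [57/167, 21/167, 25/167, 28/167, 36/167] ≈ [0.3413, 0.1257, 0.1497, 0.1677, 0.2156]
H = -((57/167)·log₂(57/167) + (21/167)·log₂(21/167) + (25/167)·log₂(25/167) + (28/167)·log₂(28/167) + (36/167)·log₂(36/167))
  = 2.2248 bits

2.2248 bits


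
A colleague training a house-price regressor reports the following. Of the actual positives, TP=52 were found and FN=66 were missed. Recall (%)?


Recall = TP/(TP+FN)
= 52/(52+66)
= 52/118 = 44.07%

44.07%


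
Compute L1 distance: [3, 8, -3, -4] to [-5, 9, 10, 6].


d = |3+ 5| + |8-9| + |-3-10| + |-4-6|
  = 8 + 1 + 13 + 10
  = 32

32


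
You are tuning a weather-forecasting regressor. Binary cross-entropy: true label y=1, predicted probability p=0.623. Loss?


BCE = -[y·ln(p) + (1-y)·ln(1-p)]
= -1·ln(0.623) - 0
= -ln(0.623) = 0.4732

0.4732


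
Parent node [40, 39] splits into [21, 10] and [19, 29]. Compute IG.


Parent = [40, 39], H_parent = 0.9999
H_left = 0.9072 (n=31), H_right = 0.9685 (n=48)
H_children = (31/79)·0.9072 + (48/79)·0.9685 = 0.9444
IG = 0.9999 - 0.9444 = 0.0555

0.0555


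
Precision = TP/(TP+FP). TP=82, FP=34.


Precision = TP/(TP+FP)
= 82/(82+34)
= 82/116 = 70.69%

70.69%


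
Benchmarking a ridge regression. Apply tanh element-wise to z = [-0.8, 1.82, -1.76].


tanh(-0.8) = -0.664
tanh(1.82) = 0.9488
tanh(-1.76) = -0.9425
result = [-0.664, 0.9488, -0.9425]

[-0.664, 0.9488, -0.9425]


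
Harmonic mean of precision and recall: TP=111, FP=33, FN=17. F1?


Precision = 111/144 = 0.7708
Recall = 111/128 = 0.8672
F1 = 2·P·R/(P+R) = 2·TP/(2·TP+FP+FN) = 222/(222+33+17) = 222/272 = 0.8162

0.8162


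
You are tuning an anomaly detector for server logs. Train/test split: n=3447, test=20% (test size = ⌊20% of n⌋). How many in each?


Test = ⌊3447·20/100⌋ = 689
Train = 3447 - 689 = 2758

Train: 2758, Test: 689


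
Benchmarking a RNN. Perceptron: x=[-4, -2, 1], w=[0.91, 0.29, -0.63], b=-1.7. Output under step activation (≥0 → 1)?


z = (-4)·(0.91) + (-2)·(0.29) + (1)·(-0.63) - 1.7
  = -6.55
step(z) = 0 (z<0)

0


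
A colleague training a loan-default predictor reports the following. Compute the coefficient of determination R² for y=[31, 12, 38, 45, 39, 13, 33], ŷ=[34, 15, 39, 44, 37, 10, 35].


ȳ = 30.1429
SS_res = Σ(y-ŷ)² = 37
SS_tot = Σ(y-ȳ)² = 992.86
R² = 1 - SS_res/SS_tot = 1 - 0.0373 = 0.9627

0.9627


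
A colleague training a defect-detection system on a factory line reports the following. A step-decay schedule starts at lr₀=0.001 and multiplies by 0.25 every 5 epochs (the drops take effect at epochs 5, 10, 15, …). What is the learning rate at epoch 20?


n_drops = ⌊20/5⌋ = 4
lr = 0.001·0.25^4 = 0.001·0.00390625 = 0.00000390625

0.00000390625


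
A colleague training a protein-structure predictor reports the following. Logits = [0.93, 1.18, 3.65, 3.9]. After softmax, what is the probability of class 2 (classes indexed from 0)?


Exponentials: e^0.93=2.5345, e^1.18=3.2544, e^3.65=38.4747, e^3.9=49.4024
Sum = 93.666
Softmax = [0.0271, 0.0347, 0.4108, 0.5274]
p[2] = 38.4747/93.666 = 0.4108

0.4108


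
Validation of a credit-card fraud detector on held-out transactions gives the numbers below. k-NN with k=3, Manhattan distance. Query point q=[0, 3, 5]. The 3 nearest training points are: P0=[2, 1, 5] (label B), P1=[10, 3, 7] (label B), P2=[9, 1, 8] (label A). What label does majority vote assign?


d(q,P0) = 4  (label B)
d(q,P1) = 12  (label B)
d(q,P2) = 14  (label A)
Votes: A=1, B=2
Majority → B

B


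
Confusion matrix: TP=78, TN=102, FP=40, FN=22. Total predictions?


Total = TP + TN + FP + FN
= 78 + 102 + 40 + 22
= 242
(Predicted positive: 118, predicted negative: 124)

242


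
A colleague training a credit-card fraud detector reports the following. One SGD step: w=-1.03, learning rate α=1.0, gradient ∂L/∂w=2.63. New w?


w_new = w - α·∇
= -1.03 - 1.0·2.63
= -1.03 - 2.63
= -3.66

-3.66


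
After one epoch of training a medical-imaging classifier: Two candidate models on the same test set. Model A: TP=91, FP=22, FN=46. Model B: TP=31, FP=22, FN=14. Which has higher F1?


Model A: P=91/113=0.8053, R=91/137=0.6642, F1=2PR/(P+R)=2TP/(2TP+FP+FN)=182/250=0.728
Model B: P=31/53=0.5849, R=31/45=0.6889, F1=2PR/(P+R)=2TP/(2TP+FP+FN)=62/98=0.6327
0.728 > 0.6327 → Model A

Model A


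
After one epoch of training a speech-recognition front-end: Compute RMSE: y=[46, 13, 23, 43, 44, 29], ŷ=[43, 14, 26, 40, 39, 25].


MSE = 69/6 = 11.5
RMSE = √(69/6) = 3.3912

3.3912


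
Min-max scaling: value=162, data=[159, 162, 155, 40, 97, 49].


min=40, max=162
(162-40)/(162-40) = 122/122 = 1.0

1.0


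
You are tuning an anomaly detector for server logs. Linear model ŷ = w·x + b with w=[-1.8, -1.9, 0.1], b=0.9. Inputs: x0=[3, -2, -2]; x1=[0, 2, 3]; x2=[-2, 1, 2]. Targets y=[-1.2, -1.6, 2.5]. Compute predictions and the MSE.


ŷ0 = (-1.8)·(3) + (-1.9)·(-2) + (0.1)·(-2) + 0.9 = -0.9
ŷ1 = (-1.8)·(0) + (-1.9)·(2) + (0.1)·(3) + 0.9 = -2.6
ŷ2 = (-1.8)·(-2) + (-1.9)·(1) + (0.1)·(2) + 0.9 = 2.8
errors² = [0.09, 1.0, 0.09]
MSE = 1.1800/3 = 0.3933

0.3933


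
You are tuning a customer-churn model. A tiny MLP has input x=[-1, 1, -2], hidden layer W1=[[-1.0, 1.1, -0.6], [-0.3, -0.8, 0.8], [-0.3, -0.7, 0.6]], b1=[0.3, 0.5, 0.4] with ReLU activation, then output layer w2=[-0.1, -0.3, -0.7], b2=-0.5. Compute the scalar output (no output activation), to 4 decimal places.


z1[0] = (-1.0)·(-1) + (1.1)·(1) + (-0.6)·(-2) + 0.3 = 3.6
z1[1] = (-0.3)·(-1) + (-0.8)·(1) + (0.8)·(-2) + 0.5 = -1.6
z1[2] = (-0.3)·(-1) + (-0.7)·(1) + (0.6)·(-2) + 0.4 = -1.2
h = ReLU(z1) = [3.6, 0.0, 0.0]
output = (-0.1)·(3.6) + (-0.3)·(0.0) + (-0.7)·(0.0) - 0.5 = -0.86

-0.86


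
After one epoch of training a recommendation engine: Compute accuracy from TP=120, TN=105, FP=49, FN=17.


Accuracy = (TP+TN)/(TP+TN+FP+FN)
= (120+105)/(291)
= 225/291 = 77.32%

77.32%


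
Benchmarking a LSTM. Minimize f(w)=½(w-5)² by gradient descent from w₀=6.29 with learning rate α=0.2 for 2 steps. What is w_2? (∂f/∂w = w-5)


step 1: grad = 6.29-5 = 1.29; w = 6.29 - 0.2·(1.29) = 6.032
step 2: grad = 6.032-5 = 1.032; w = 6.032 - 0.2·(1.032) = 5.8256

5.8256


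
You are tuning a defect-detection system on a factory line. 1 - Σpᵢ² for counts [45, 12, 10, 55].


Probabilities: [45/122, 12/122, 10/122, 55/122] ≈ [0.3689, 0.0984, 0.082, 0.4508]
Σpᵢ² = (2025 + 144 + 100 + 3025)/122² = 5294/14884
Gini = 1 - Σpᵢ² = 1 - 5294/14884 = 0.6443

0.6443


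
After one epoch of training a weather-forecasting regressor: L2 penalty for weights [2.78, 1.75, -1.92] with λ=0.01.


‖w‖₂² = (2.78)² + (1.75)² + (-1.92)²
     = 7.7284 + 3.0625 + 3.6864
     = 14.4773
λ·‖w‖₂² = 0.01·14.4773 = 0.144773

0.144773


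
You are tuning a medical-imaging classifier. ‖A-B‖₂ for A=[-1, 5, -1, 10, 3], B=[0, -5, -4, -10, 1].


d = √((-1-0)² + (5+ 5)² + (-1+ 4)² + (10+ 10)² + (3-1)²)
  = √(1 + 100 + 9 + 400 + 4)
  = √514 = 22.6716

22.6716


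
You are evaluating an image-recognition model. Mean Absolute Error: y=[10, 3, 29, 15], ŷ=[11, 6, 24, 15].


Absolute errors: |10-11|=1, |3-6|=3, |29-24|=5, |15-15|=0
Sum = 9
MAE = 9/4 = 9/4

9/4


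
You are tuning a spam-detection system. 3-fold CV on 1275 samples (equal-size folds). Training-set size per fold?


Fold size = 1275/3 = 425
Training per fold = 1275 - 425 = 850

850


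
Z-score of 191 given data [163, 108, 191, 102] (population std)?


μ = 141, σ = 37.3965
z = (191 - 141)/37.3965 = 1.337

1.337


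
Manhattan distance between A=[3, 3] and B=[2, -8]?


d = |3-2| + |3+ 8|
  = 1 + 11
  = 12

12


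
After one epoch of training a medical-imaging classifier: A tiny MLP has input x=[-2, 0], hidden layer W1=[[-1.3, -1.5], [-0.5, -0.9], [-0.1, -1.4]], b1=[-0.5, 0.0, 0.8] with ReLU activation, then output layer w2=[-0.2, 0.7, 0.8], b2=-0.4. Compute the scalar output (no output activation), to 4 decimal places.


z1[0] = (-1.3)·(-2) + (-1.5)·(0) - 0.5 = 2.1
z1[1] = (-0.5)·(-2) + (-0.9)·(0) + 0.0 = 1.0
z1[2] = (-0.1)·(-2) + (-1.4)·(0) + 0.8 = 1.0
h = ReLU(z1) = [2.1, 1.0, 1.0]
output = (-0.2)·(2.1) + (0.7)·(1.0) + (0.8)·(1.0) - 0.4 = 0.68

0.68


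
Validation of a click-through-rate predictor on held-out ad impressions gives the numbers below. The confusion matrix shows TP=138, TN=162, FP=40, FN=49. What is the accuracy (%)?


Accuracy = (TP+TN)/(TP+TN+FP+FN)
= (138+162)/(389)
= 300/389 = 77.12%

77.12%


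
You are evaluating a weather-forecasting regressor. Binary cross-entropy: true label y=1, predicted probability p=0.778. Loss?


BCE = -[y·ln(p) + (1-y)·ln(1-p)]
= -1·ln(0.778) - 0
= -ln(0.778) = 0.251

0.251


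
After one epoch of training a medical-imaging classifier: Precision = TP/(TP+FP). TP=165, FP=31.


Precision = TP/(TP+FP)
= 165/(165+31)
= 165/196 = 84.18%

84.18%


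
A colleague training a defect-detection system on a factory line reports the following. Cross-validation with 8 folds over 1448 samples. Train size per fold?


Fold size = 1448/8 = 181
Training per fold = 1448 - 181 = 1267

1267


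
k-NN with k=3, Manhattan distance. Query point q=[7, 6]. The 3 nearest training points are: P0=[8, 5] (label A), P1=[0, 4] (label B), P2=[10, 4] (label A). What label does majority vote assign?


d(q,P0) = 2  (label A)
d(q,P1) = 9  (label B)
d(q,P2) = 5  (label A)
Votes: A=2, B=1
Majority → A

A


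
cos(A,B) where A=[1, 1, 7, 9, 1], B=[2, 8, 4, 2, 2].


A·B = 1·2 + 1·8 + 7·4 + 9·2 + 1·2 = 58
‖A‖ = √133 = 11.5326, ‖B‖ = √92 = 9.5917
cos = 58/(√133·√92) = 58/√12236 = 0.5243

0.5243


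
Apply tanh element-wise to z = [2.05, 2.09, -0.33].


tanh(2.05) = 0.9674
tanh(2.09) = 0.9699
tanh(-0.33) = -0.3185
result = [0.9674, 0.9699, -0.3185]

[0.9674, 0.9699, -0.3185]


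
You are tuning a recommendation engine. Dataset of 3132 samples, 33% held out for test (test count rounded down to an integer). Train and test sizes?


Test = ⌊3132·33/100⌋ = 1033
Train = 3132 - 1033 = 2099

Train: 2099, Test: 1033


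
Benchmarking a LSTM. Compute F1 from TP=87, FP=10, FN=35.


Precision = 87/97 = 0.8969
Recall = 87/122 = 0.7131
F1 = 2·P·R/(P+R) = 2·TP/(2·TP+FP+FN) = 174/(174+10+35) = 174/219 = 0.7945

0.7945


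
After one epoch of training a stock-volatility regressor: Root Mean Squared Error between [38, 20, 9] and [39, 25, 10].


MSE = 27/3 = 9
RMSE = √(27/3) = 3.0

3.0


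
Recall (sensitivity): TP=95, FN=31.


Recall = TP/(TP+FN)
= 95/(95+31)
= 95/126 = 75.4%

75.4%


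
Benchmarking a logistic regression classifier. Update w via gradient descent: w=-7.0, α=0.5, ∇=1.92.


w_new = w - α·∇
= -7.0 - 0.5·1.92
= -7.0 - 0.96
= -7.96

-7.96


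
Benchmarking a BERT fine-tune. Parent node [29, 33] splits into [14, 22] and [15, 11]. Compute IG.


Parent = [29, 33], H_parent = 0.997
H_left = 0.9641 (n=36), H_right = 0.9829 (n=26)
H_children = (36/62)·0.9641 + (26/62)·0.9829 = 0.972
IG = 0.997 - 0.972 = 0.025

0.025


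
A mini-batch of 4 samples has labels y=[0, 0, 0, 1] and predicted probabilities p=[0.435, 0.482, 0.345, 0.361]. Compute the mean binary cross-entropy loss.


L[0] = -ln(1-0.435) = -ln(0.565) = 0.5709
L[1] = -ln(1-0.482) = -ln(0.518) = 0.6578
L[2] = -ln(1-0.345) = -ln(0.655) = 0.4231
L[3] = -ln(0.361) = 1.0189
mean = (0.5709 + 0.6578 + 0.4231 + 1.0189)/4 = 0.6677

0.6677


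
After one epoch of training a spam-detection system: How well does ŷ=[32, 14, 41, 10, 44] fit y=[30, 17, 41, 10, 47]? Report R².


ȳ = 29
SS_res = Σ(y-ŷ)² = 22
SS_tot = Σ(y-ȳ)² = 974
R² = 1 - SS_res/SS_tot = 1 - 0.0226 = 0.9774

0.9774


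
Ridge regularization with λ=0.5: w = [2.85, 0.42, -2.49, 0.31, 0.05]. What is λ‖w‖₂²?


‖w‖₂² = (2.85)² + (0.42)² + (-2.49)² + (0.31)² + (0.05)²
     = 8.1225 + 0.1764 + 6.2001 + 0.0961 + 0.0025
     = 14.5976
λ·‖w‖₂² = 0.5·14.5976 = 7.2988

7.2988


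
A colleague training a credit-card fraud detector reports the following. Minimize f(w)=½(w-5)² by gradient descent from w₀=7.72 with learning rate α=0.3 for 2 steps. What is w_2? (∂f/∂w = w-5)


step 1: grad = 7.72-5 = 2.72; w = 7.72 - 0.3·(2.72) = 6.904
step 2: grad = 6.904-5 = 1.904; w = 6.904 - 0.3·(1.904) = 6.3328

6.3328


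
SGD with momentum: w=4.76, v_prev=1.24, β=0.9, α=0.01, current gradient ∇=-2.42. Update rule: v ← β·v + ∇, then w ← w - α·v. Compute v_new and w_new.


v_new = 0.9·1.24 - 2.42 = 1.116 - 2.42 = -1.304
w_new = 4.76 - 0.01·-1.304 = 4.76 + 0.01304 = 4.77304

v_new=-1.304, w_new=4.77304


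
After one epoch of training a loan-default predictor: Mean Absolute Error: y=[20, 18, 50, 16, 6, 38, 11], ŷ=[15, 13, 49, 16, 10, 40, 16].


Absolute errors: |20-15|=5, |18-13|=5, |50-49|=1, |16-16|=0, |6-10|=4, |38-40|=2, |11-16|=5
Sum = 22
MAE = 22/7 = 22/7

22/7


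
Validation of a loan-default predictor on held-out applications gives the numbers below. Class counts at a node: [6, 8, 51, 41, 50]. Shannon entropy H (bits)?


Probabilities: [6/156, 8/156, 51/156, 41/156, 50/156] ≈ [0.0385, 0.0513, 0.3269, 0.2628, 0.3205]
H = -((6/156)·log₂(6/156) + (8/156)·log₂(8/156) + (51/156)·log₂(51/156) + (41/156)·log₂(41/156) + (50/156)·log₂(50/156))
  = 1.9607 bits

1.9607 bits


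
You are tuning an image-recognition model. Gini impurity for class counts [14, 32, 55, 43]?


Probabilities: [14/144, 32/144, 55/144, 43/144] ≈ [0.0972, 0.2222, 0.3819, 0.2986]
Σpᵢ² = (196 + 1024 + 3025 + 1849)/144² = 6094/20736
Gini = 1 - Σpᵢ² = 1 - 6094/20736 = 0.7061

0.7061


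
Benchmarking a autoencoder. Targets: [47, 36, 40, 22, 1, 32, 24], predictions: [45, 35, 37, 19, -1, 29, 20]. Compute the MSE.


Squared errors: (47-45)²=4, (36-35)²=1, (40-37)²=9, (22-19)²=9, (1+ 1)²=4, (32-29)²=9, (24-20)²=16
Sum = 52
MSE = 52/7 = 52/7

52/7


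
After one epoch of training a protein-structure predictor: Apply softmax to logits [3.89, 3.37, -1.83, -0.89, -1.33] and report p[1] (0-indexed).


Exponentials: e^3.89=48.9109, e^3.37=29.0785, e^-1.83=0.1604, e^-0.89=0.4107, e^-1.33=0.2645
Sum = 78.825
Softmax = [0.6205, 0.3689, 0.002, 0.0052, 0.0034]
p[1] = 29.0785/78.825 = 0.3689

0.3689


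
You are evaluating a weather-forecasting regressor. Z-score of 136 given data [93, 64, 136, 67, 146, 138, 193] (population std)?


μ = 119.5714, σ = 43.5196
z = (136 - 119.5714)/43.5196 = 0.3775

0.3775


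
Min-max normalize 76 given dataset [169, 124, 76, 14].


min=14, max=169
(76-14)/(169-14) = 62/155 = 0.4

0.4


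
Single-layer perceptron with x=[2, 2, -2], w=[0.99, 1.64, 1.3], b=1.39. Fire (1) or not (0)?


z = (2)·(0.99) + (2)·(1.64) + (-2)·(1.3) + 1.39
  = 4.05
step(z) = 1 (z≥0)

1


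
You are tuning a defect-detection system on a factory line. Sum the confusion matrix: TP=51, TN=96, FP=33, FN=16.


Total = TP + TN + FP + FN
= 51 + 96 + 33 + 16
= 196
(Predicted positive: 84, predicted negative: 112)

196


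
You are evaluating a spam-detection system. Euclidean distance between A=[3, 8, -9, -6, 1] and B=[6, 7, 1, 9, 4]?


d = √((3-6)² + (8-7)² + (-9-1)² + (-6-9)² + (1-4)²)
  = √(9 + 1 + 100 + 225 + 9)
  = √344 = 18.5472

18.5472


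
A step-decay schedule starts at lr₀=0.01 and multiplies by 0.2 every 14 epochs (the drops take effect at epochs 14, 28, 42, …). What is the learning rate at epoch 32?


n_drops = ⌊32/14⌋ = 2
lr = 0.01·0.2^2 = 0.01·0.04 = 0.0004

0.0004


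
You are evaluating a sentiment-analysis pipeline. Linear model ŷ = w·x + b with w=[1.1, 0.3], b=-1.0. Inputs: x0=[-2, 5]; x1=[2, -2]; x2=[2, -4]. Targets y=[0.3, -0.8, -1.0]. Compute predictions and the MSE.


ŷ0 = (1.1)·(-2) + (0.3)·(5) - 1.0 = -1.7
ŷ1 = (1.1)·(2) + (0.3)·(-2) - 1.0 = 0.6
ŷ2 = (1.1)·(2) + (0.3)·(-4) - 1.0 = 0.0
errors² = [4.0, 1.96, 1.0]
MSE = 6.9600/3 = 2.32

2.32


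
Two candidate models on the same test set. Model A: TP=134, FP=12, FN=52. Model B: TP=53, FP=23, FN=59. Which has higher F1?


Model A: P=134/146=0.9178, R=134/186=0.7204, F1=2PR/(P+R)=2TP/(2TP+FP+FN)=268/332=0.8072
Model B: P=53/76=0.6974, R=53/112=0.4732, F1=2PR/(P+R)=2TP/(2TP+FP+FN)=106/188=0.5638
0.8072 > 0.5638 → Model A

Model A


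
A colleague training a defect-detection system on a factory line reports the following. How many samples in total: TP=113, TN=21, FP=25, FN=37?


Total = TP + TN + FP + FN
= 113 + 21 + 25 + 37
= 196
(Predicted positive: 138, predicted negative: 58)

196


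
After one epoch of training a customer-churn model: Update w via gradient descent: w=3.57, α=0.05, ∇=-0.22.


w_new = w - α·∇
= 3.57 - 0.05·-0.22
= 3.57 + 0.011
= 3.581

3.581


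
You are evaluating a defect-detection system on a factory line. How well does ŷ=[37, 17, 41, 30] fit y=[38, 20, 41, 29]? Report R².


ȳ = 32
SS_res = Σ(y-ŷ)² = 11
SS_tot = Σ(y-ȳ)² = 270
R² = 1 - SS_res/SS_tot = 1 - 0.0407 = 0.9593

0.9593


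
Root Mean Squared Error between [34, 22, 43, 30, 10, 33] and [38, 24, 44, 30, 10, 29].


MSE = 37/6 = 6.1667
RMSE = √(37/6) = 2.4833

2.4833


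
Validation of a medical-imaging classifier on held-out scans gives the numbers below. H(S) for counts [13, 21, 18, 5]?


Probabilities: [13/57, 21/57, 18/57, 5/57] ≈ [0.2281, 0.3684, 0.3158, 0.0877]
H = -((13/57)·log₂(13/57) + (21/57)·log₂(21/57) + (18/57)·log₂(18/57) + (5/57)·log₂(5/57))
  = 1.8502 bits

1.8502 bits


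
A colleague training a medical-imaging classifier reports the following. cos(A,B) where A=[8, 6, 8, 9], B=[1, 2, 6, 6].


A·B = 8·1 + 6·2 + 8·6 + 9·6 = 122
‖A‖ = √245 = 15.6525, ‖B‖ = √77 = 8.775
cos = 122/(√245·√77) = 122/√18865 = 0.8882

0.8882


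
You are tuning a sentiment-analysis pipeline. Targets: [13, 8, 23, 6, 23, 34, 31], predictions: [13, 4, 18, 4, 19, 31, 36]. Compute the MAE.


Absolute errors: |13-13|=0, |8-4|=4, |23-18|=5, |6-4|=2, |23-19|=4, |34-31|=3, |31-36|=5
Sum = 23
MAE = 23/7 = 23/7

23/7


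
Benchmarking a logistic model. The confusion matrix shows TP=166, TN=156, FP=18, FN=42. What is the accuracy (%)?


Accuracy = (TP+TN)/(TP+TN+FP+FN)
= (166+156)/(382)
= 322/382 = 84.29%

84.29%


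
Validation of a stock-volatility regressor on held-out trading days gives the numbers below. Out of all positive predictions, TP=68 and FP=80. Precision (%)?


Precision = TP/(TP+FP)
= 68/(68+80)
= 68/148 = 45.95%

45.95%


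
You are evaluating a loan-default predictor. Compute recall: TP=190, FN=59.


Recall = TP/(TP+FN)
= 190/(190+59)
= 190/249 = 76.31%

76.31%


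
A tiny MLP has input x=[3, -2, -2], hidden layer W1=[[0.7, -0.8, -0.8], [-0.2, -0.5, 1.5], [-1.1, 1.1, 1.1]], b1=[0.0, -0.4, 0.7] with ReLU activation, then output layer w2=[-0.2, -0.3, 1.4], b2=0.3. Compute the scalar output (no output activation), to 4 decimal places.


z1[0] = (0.7)·(3) + (-0.8)·(-2) + (-0.8)·(-2) + 0.0 = 5.3
z1[1] = (-0.2)·(3) + (-0.5)·(-2) + (1.5)·(-2) - 0.4 = -3.0
z1[2] = (-1.1)·(3) + (1.1)·(-2) + (1.1)·(-2) + 0.7 = -7.0
h = ReLU(z1) = [5.3, 0.0, 0.0]
output = (-0.2)·(5.3) + (-0.3)·(0.0) + (1.4)·(0.0) + 0.3 = -0.76

-0.76


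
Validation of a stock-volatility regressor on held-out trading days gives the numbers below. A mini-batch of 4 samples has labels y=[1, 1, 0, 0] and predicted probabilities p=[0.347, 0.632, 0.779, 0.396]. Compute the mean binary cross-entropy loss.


L[0] = -ln(0.347) = 1.0584
L[1] = -ln(0.632) = 0.4589
L[2] = -ln(1-0.779) = -ln(0.221) = 1.5096
L[3] = -ln(1-0.396) = -ln(0.604) = 0.5042
mean = (1.0584 + 0.4589 + 1.5096 + 0.5042)/4 = 0.8828

0.8828


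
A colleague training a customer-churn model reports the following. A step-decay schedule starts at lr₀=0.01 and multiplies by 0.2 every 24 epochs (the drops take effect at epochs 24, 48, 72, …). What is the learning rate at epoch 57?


n_drops = ⌊57/24⌋ = 2
lr = 0.01·0.2^2 = 0.01·0.04 = 0.0004

0.0004


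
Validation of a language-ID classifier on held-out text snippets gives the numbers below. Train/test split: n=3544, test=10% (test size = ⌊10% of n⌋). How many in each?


Test = ⌊3544·10/100⌋ = 354
Train = 3544 - 354 = 3190

Train: 3190, Test: 354


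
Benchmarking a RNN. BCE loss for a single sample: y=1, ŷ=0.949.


BCE = -[y·ln(p) + (1-y)·ln(1-p)]
= -1·ln(0.949) - 0
= -ln(0.949) = 0.0523

0.0523


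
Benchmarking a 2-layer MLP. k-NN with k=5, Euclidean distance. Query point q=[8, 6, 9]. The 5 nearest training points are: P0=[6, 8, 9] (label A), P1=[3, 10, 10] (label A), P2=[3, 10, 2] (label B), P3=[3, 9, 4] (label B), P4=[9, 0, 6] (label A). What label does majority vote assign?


d(q,P0) = 2.8284  (label A)
d(q,P1) = 6.4807  (label A)
d(q,P2) = 9.4868  (label B)
d(q,P3) = 7.6811  (label B)
d(q,P4) = 6.7823  (label A)
Votes: A=3, B=2
Majority → A

A


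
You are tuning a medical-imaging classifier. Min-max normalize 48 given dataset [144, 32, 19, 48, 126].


min=19, max=144
(48-19)/(144-19) = 29/125 = 0.232

0.232


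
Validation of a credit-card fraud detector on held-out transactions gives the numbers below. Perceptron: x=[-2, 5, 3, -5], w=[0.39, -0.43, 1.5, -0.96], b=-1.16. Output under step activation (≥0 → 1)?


z = (-2)·(0.39) + (5)·(-0.43) + (3)·(1.5) + (-5)·(-0.96) - 1.16
  = 5.21
step(z) = 1 (z≥0)

1


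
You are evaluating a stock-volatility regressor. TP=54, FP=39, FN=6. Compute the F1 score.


Precision = 54/93 = 0.5806
Recall = 54/60 = 0.9
F1 = 2·P·R/(P+R) = 2·TP/(2·TP+FP+FN) = 108/(108+39+6) = 108/153 = 0.7059

0.7059


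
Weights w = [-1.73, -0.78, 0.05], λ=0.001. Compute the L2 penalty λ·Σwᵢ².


‖w‖₂² = (-1.73)² + (-0.78)² + (0.05)²
     = 2.9929 + 0.6084 + 0.0025
     = 3.6038
λ·‖w‖₂² = 0.001·3.6038 = 0.003604

0.003604


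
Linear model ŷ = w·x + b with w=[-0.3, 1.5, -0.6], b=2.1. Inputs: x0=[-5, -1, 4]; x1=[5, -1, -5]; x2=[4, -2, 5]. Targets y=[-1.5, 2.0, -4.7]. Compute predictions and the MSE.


ŷ0 = (-0.3)·(-5) + (1.5)·(-1) + (-0.6)·(4) + 2.1 = -0.3
ŷ1 = (-0.3)·(5) + (1.5)·(-1) + (-0.6)·(-5) + 2.1 = 2.1
ŷ2 = (-0.3)·(4) + (1.5)·(-2) + (-0.6)·(5) + 2.1 = -5.1
errors² = [1.44, 0.01, 0.16]
MSE = 1.6100/3 = 0.5367

0.5367


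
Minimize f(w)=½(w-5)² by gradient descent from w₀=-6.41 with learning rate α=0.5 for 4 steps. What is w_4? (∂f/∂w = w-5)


step 1: grad = -6.41-5 = -11.41; w = -6.41 - 0.5·(-11.41) = -0.705
step 2: grad = -0.705-5 = -5.705; w = -0.705 - 0.5·(-5.705) = 2.1475
step 3: grad = 2.1475-5 = -2.8525; w = 2.1475 - 0.5·(-2.8525) = 3.57375
step 4: grad = 3.57375-5 = -1.42625; w = 3.57375 - 0.5·(-1.42625) = 4.286875

4.286875


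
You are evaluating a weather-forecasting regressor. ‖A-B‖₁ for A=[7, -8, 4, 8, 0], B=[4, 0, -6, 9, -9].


d = |7-4| + |-8-0| + |4+ 6| + |8-9| + |0+ 9|
  = 3 + 8 + 10 + 1 + 9
  = 31

31


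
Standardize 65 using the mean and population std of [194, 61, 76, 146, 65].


μ = 108.4, σ = 52.7659
z = (65 - 108.4)/52.7659 = -0.8225

-0.8225


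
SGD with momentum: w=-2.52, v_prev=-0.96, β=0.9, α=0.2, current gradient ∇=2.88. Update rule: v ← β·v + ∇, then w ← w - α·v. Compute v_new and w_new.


v_new = 0.9·-0.96 + 2.88 = -0.864 + 2.88 = 2.016
w_new = -2.52 - 0.2·2.016 = -2.52 - 0.4032 = -2.9232

v_new=2.016, w_new=-2.9232


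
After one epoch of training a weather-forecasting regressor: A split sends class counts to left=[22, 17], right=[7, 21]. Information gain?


Parent = [29, 38], H_parent = 0.9869
H_left = 0.9881 (n=39), H_right = 0.8113 (n=28)
H_children = (39/67)·0.9881 + (28/67)·0.8113 = 0.9142
IG = 0.9869 - 0.9142 = 0.0727

0.0727


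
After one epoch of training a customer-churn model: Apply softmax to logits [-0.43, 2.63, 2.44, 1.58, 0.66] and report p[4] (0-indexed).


Exponentials: e^-0.43=0.6505, e^2.63=13.8738, e^2.44=11.473, e^1.58=4.855, e^0.66=1.9348
Sum = 32.7871
Softmax = [0.0198, 0.4231, 0.3499, 0.1481, 0.059]
p[4] = 1.9348/32.7871 = 0.059

0.059


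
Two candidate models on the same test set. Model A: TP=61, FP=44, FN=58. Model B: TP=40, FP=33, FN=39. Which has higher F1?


Model A: P=61/105=0.581, R=61/119=0.5126, F1=2PR/(P+R)=2TP/(2TP+FP+FN)=122/224=0.5446
Model B: P=40/73=0.5479, R=40/79=0.5063, F1=2PR/(P+R)=2TP/(2TP+FP+FN)=80/152=0.5263
0.5446 > 0.5263 → Model A

Model A


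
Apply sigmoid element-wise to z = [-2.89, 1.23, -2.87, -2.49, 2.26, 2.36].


σ(-2.89) = 1/(1+e^2.89) = 0.0527
σ(1.23) = 1/(1+e^-1.23) = 0.7738
σ(-2.87) = 1/(1+e^2.87) = 0.0537
σ(-2.49) = 1/(1+e^2.49) = 0.0766
σ(2.26) = 1/(1+e^-2.26) = 0.9055
σ(2.36) = 1/(1+e^-2.36) = 0.9137
result = [0.0527, 0.7738, 0.0537, 0.0766, 0.9055, 0.9137]

[0.0527, 0.7738, 0.0537, 0.0766, 0.9055, 0.9137]


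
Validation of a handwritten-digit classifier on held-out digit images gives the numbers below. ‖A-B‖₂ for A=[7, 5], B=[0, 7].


d = √((7-0)² + (5-7)²)
  = √(49 + 4)
  = √53 = 7.2801

7.2801


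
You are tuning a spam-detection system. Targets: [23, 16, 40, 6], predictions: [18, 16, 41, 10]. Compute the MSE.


Squared errors: (23-18)²=25, (16-16)²=0, (40-41)²=1, (6-10)²=16
Sum = 42
MSE = 42/4 = 21/2

21/2


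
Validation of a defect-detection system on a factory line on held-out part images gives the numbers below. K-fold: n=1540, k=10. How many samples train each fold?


Fold size = 1540/10 = 154
Training per fold = 1540 - 154 = 1386

1386


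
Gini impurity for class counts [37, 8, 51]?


Probabilities: [37/96, 8/96, 51/96] ≈ [0.3854, 0.0833, 0.5312]
Σpᵢ² = (1369 + 64 + 2601)/96² = 4034/9216
Gini = 1 - Σpᵢ² = 1 - 4034/9216 = 0.5623

0.5623


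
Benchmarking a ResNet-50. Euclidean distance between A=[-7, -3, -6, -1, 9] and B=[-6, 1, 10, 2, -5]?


d = √((-7+ 6)² + (-3-1)² + (-6-10)² + (-1-2)² + (9+ 5)²)
  = √(1 + 16 + 256 + 9 + 196)
  = √478 = 21.8632

21.8632


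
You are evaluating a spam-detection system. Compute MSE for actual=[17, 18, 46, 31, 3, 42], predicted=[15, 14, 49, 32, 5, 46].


Squared errors: (17-15)²=4, (18-14)²=16, (46-49)²=9, (31-32)²=1, (3-5)²=4, (42-46)²=16
Sum = 50
MSE = 50/6 = 25/3

25/3


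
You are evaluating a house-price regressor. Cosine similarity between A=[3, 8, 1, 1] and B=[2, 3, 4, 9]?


A·B = 3·2 + 8·3 + 1·4 + 1·9 = 43
‖A‖ = √75 = 8.6603, ‖B‖ = √110 = 10.4881
cos = 43/(√75·√110) = 43/√8250 = 0.4734

0.4734


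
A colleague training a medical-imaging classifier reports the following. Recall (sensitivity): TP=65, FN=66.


Recall = TP/(TP+FN)
= 65/(65+66)
= 65/131 = 49.62%

49.62%


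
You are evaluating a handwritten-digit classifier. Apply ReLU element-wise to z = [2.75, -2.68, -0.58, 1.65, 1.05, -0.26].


ReLU(2.75) = max(0, 2.75) = 2.75
ReLU(-2.68) = max(0, -2.68) = 0.0
ReLU(-0.58) = max(0, -0.58) = 0.0
ReLU(1.65) = max(0, 1.65) = 1.65
ReLU(1.05) = max(0, 1.05) = 1.05
ReLU(-0.26) = max(0, -0.26) = 0.0
result = [2.75, 0.0, 0.0, 1.65, 1.05, 0.0]

[2.75, 0.0, 0.0, 1.65, 1.05, 0.0]


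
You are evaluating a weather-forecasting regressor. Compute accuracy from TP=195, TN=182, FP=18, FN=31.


Accuracy = (TP+TN)/(TP+TN+FP+FN)
= (195+182)/(426)
= 377/426 = 88.5%

88.5%


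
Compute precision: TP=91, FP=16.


Precision = TP/(TP+FP)
= 91/(91+16)
= 91/107 = 85.05%

85.05%


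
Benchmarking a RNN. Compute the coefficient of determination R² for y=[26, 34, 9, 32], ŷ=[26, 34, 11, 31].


ȳ = 25.25
SS_res = Σ(y-ŷ)² = 5
SS_tot = Σ(y-ȳ)² = 386.75
R² = 1 - SS_res/SS_tot = 1 - 0.0129 = 0.9871

0.9871


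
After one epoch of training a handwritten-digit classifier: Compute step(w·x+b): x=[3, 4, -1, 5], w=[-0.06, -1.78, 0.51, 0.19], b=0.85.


z = (3)·(-0.06) + (4)·(-1.78) + (-1)·(0.51) + (5)·(0.19) + 0.85
  = -6.01
step(z) = 0 (z<0)

0
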